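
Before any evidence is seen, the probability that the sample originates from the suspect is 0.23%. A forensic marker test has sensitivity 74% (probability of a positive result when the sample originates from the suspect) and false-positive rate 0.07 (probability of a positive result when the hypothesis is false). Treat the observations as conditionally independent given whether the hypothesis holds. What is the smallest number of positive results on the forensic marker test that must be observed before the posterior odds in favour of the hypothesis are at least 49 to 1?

Prior odds = 0.0023/0.9977 = 23/9977.
Likelihood ratio of a positive result = 0.74/0.07 = 74/7.
Target odds = 49.
Need (23/9977) × (74/7)ⁿ ≥ 49, i.e. (74/7)ⁿ ≥ 488873/23.
(74/7)⁴ = 29986576/2401 falls short of 488873/23 but (74/7)⁵ ≈132029 reaches it, so n = 5.

5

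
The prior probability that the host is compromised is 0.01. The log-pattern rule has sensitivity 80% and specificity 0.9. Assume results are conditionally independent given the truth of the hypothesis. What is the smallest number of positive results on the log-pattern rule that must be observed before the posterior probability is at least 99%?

Prior odds: 0.01 ÷ 0.99 = 1/99.
False-positive rate = 1 − 0.9 = 0.1; likelihood ratio of a positive = 0.8/0.1 = 8.
Target posterior odds = 0.99/0.01 = 99.
Need (1/99) × 8ⁿ ≥ 99, i.e. 8ⁿ ≥ 9801.
8⁴ = 4096 falls short of 9801 but 8⁵ = 32768 reaches it, so n = 5.

5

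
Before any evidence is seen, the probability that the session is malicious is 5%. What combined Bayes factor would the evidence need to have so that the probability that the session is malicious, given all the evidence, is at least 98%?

Prior odds = 0.05/0.95 = 1/19.
Target odds = 0.98/0.02 = 49.
Required Bayes factor = 49 ÷ (1/19) = 931.

931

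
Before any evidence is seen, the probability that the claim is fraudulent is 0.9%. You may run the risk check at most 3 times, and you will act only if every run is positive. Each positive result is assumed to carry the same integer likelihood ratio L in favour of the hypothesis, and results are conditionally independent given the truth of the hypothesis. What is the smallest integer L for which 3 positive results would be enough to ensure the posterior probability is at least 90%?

Prior odds = 0.009/0.991 = 9/991.
Target odds = 0.9/0.1 = 9.
Need L³ ≥ 9 ÷ (9/991) = 991.
9³ = 729 < 991 ≤ 1000 = 10³, so L = 10.

10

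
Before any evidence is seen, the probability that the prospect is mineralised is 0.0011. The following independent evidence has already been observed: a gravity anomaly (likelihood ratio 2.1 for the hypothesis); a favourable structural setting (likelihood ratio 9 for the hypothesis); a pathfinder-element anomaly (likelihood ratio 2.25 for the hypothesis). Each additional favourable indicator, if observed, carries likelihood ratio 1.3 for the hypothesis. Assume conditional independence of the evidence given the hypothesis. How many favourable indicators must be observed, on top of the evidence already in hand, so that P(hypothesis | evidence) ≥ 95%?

23

Prior odds = 0.0011/0.9989 = 11/9989.
Combined Bayes factor of the evidence already in hand = 2.1 × 9 × 2.25 = 42.525.
Odds after that evidence = (11/9989) × 42.525 = 2673/57080.
Target odds = 0.95/0.05 = 19.
Need 1.3ⁿ ≥ 19 ÷ (2673/57080) = 1084520/2673.
1.3²² ≈321.184 falls short of 1084520/2673 but 1.3²³ ≈417.539 reaches it, so n = 23.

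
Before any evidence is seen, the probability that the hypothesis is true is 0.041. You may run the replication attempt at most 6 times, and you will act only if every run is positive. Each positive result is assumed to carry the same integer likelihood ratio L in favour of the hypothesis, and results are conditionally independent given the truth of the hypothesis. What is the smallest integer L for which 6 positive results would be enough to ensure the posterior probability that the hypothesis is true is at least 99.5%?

5

Prior odds = 0.041/0.959 = 41/959.
Target odds = 0.995/0.005 = 199.
Need L⁶ ≥ 199 ÷ (41/959) = 190841/41.
4⁶ = 4096 < 190841/41 ≤ 15625 = 5⁶, so L = 5.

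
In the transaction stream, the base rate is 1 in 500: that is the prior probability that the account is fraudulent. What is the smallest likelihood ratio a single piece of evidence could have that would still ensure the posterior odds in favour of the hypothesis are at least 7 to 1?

Prior odds = 0.002/0.998 = 1/499.
Target odds = 7.
Required Bayes factor = 7 ÷ (1/499) = 3493.

3493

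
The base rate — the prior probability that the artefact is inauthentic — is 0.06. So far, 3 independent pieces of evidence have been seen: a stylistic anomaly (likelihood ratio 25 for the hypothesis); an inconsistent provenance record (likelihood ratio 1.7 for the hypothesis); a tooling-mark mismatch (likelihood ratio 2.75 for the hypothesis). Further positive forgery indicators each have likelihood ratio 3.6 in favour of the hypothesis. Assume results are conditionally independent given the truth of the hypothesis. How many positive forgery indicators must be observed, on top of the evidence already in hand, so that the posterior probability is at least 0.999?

4

Prior odds = 0.06/0.94 = 3/47.
Combined Bayes factor of the evidence already in hand = 25 × 1.7 × 2.75 = 116.875.
Odds after that evidence = (3/47) × 116.875 = 2805/376.
Target odds = 0.999/0.001 = 999.
Need 3.6ⁿ ≥ 999 ÷ (2805/376) = 125208/935.
3.6³ = 46.656 falls short of 125208/935 but 3.6⁴ = 167.9616 reaches it, so n = 4.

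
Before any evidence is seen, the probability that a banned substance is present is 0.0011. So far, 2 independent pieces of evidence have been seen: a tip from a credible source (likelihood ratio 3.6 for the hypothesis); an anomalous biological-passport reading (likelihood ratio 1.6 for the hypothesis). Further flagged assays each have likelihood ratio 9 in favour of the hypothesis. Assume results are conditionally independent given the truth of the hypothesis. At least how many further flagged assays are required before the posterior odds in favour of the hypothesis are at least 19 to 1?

Prior odds = 0.0011/0.9989 = 11/9989.
Combined Bayes factor of the evidence already in hand = 3.6 × 1.6 = 5.76.
Odds after that evidence = (11/9989) × 5.76 = 1584/249725.
Target odds = 19.
Need 9ⁿ ≥ 19 ÷ (1584/249725) = 4744775/1584.
9³ = 729 falls short of 4744775/1584 but 9⁴ = 6561 reaches it, so n = 4.

4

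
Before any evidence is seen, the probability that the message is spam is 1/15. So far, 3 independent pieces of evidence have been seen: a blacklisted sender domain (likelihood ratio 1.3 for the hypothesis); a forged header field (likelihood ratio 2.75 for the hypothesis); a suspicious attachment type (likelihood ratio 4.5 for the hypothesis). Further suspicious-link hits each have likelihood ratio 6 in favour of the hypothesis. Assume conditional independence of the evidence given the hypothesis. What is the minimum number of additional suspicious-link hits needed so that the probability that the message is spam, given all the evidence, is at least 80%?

1

Prior odds = (1/15)/(14/15) = 1/14.
Combined Bayes factor of the evidence already in hand = 1.3 × 2.75 × 4.5 = 16.0875.
Odds after that evidence = (1/14) × 16.0875 = 1287/1120.
Target odds = 0.8/0.2 = 4.
Need 6ⁿ ≥ 4 ÷ (1287/1120) = 4480/1287.
6¹ = 6, which meets the required 4480/1287; so n = 1.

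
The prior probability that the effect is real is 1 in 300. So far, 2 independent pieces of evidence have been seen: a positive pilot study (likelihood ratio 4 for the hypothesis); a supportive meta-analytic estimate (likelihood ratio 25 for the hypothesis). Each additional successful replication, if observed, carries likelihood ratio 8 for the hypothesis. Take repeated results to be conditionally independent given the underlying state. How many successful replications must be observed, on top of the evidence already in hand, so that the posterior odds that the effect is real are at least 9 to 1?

Prior odds = (1/300)/(299/300) = 1/299.
Combined Bayes factor of the evidence already in hand = 4 × 25 = 100.
Odds after that evidence = (1/299) × 100 = 100/299.
Target odds = 9.
Need 8ⁿ ≥ 9 ÷ (100/299) = 26.91.
8¹ = 8 falls short of 26.91 but 8² = 64 reaches it, so n = 2.

2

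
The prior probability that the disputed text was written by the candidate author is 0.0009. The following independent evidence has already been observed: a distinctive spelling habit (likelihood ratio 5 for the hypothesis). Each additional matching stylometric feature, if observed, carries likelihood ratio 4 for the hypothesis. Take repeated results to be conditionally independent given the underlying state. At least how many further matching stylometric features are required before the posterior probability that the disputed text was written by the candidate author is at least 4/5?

5

Prior odds = 0.0009/0.9991 = 9/9991.
Bayes factor of the evidence already in hand = 5.
Odds after that evidence = (9/9991) × 5 = 45/9991.
Target odds = 0.8/0.2 = 4.
Need 4ⁿ ≥ 4 ÷ (45/9991) = 39964/45.
4⁴ = 256 falls short of 39964/45 but 4⁵ = 1024 reaches it, so n = 5.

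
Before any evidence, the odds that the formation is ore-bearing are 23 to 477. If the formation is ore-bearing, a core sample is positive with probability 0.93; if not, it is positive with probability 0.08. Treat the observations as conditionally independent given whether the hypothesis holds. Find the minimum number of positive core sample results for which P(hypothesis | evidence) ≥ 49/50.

3

Prior odds = 23/477.
Likelihood ratio of a positive = 0.93/0.08 = 11.625.
Target posterior odds = 0.98/0.02 = 49.
Require 11.625ⁿ ≥ 49 ÷ (23/477) = 23373/23.
11.625² = 135.140625 falls short of 23373/23 but 11.625³ = 804357/512 reaches it, so n = 3.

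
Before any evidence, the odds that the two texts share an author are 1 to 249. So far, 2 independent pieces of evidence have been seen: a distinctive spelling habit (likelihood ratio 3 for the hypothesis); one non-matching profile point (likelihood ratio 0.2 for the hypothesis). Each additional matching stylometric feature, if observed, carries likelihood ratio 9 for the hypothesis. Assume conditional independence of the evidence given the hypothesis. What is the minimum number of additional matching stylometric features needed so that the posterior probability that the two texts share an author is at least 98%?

Prior odds = 1/249.
Combined Bayes factor of the evidence already in hand = 3 × 0.2 = 0.6.
Odds after that evidence = (1/249) × 0.6 = 1/415.
Target odds = 0.98/0.02 = 49.
Need 9ⁿ ≥ 49 ÷ (1/415) = 20335.
9⁴ = 6561 falls short of 20335 but 9⁵ = 59049 reaches it, so n = 5.

5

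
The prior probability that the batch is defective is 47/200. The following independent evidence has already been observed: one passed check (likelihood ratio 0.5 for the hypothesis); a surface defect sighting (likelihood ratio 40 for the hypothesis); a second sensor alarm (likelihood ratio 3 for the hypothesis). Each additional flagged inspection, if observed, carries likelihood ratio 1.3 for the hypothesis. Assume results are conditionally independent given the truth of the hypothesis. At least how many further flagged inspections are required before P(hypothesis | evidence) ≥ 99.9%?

16

Prior odds = 0.235/0.765 = 47/153.
Combined Bayes factor of the evidence already in hand = 0.5 × 40 × 3 = 60.
Odds after that evidence = (47/153) × 60 = 940/51.
Target odds = 0.999/0.001 = 999.
Need 1.3ⁿ ≥ 999 ÷ (940/51) = 50949/940.
1.3¹⁵ ≈51.1859 falls short of 50949/940 but 1.3¹⁶ ≈66.5417 reaches it, so n = 16.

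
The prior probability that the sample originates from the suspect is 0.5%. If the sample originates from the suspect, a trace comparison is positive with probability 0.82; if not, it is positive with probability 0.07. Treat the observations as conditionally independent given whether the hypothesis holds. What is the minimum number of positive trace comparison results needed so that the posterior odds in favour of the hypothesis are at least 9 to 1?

4

Prior odds: 0.005 ÷ 0.995 = 1/199.
Likelihood ratio of a positive = 0.82/0.07 = 82/7.
Target odds = 9.
Need (1/199) × (82/7)ⁿ ≥ 9, i.e. (82/7)ⁿ ≥ 1791.
(82/7)³ = 551368/343 falls short of 1791 but (82/7)⁴ = 45212176/2401 reaches it, so n = 4.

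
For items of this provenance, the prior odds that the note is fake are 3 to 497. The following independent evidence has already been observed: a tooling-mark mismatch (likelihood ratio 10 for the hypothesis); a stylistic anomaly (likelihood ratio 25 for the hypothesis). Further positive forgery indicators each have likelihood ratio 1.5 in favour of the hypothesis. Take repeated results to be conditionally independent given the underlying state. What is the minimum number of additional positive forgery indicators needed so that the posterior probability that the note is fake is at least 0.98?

9

Prior odds = 3/497.
Combined Bayes factor of the evidence already in hand = 10 × 25 = 250.
Odds after that evidence = (3/497) × 250 = 750/497.
Target odds = 0.98/0.02 = 49.
Need 1.5ⁿ ≥ 49 ÷ (750/497) = 24353/750.
1.5⁸ = 25.62890625 falls short of 24353/750 but 1.5⁹ = 19683/512 reaches it, so n = 9.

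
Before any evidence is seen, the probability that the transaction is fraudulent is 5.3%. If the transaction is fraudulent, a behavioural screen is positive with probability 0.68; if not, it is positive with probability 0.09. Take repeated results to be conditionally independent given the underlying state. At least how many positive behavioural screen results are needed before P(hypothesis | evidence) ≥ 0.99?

Prior odds: 0.053 ÷ 0.947 = 53/947.
Likelihood ratio of a positive = 0.68/0.09 = 68/9.
Target odds: 0.99 ÷ 0.01 = 99.
Need (53/947) × (68/9)ⁿ ≥ 99, i.e. (68/9)ⁿ ≥ 93753/53.
(68/9)³ = 314432/729 falls short of 93753/53 but (68/9)⁴ = 21381376/6561 reaches it, so n = 4.

4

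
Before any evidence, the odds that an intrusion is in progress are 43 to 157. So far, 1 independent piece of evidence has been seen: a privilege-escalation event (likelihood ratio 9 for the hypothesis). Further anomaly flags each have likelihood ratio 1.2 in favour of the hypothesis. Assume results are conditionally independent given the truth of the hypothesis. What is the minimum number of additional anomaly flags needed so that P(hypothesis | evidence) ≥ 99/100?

21

Prior odds = 43/157.
Bayes factor of the evidence already in hand = 9.
Odds after that evidence = (43/157) × 9 = 387/157.
Target odds = 0.99/0.01 = 99.
Need 1.2ⁿ ≥ 99 ÷ (387/157) = 1727/43.
1.2²⁰ ≈38.3376 falls short of 1727/43 but 1.2²¹ ≈46.0051 reaches it, so n = 21.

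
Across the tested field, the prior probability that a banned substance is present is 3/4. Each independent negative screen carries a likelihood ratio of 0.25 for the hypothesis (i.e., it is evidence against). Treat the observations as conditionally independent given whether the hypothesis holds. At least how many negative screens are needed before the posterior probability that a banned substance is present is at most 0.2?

2

Prior odds = 0.75/0.25 = 3.
Likelihood ratio per negative screen = 0.25.
Target odds: 0.2 ÷ 0.8 = 0.25.
Need 3 × 0.25ⁿ ≤ 0.25, i.e. 0.25ⁿ ≤ 1/12.
0.25¹ = 0.25 is still above 1/12 but 0.25² = 0.0625 is at or below it, so n = 2.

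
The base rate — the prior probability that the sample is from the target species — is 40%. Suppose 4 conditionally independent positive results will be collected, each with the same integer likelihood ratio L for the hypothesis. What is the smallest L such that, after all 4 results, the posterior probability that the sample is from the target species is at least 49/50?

Prior odds = 0.4/0.6 = 2/3.
Target odds = 0.98/0.02 = 49.
Need L⁴ ≥ 49 ÷ (2/3) = 73.5.
2⁴ = 16 < 73.5 ≤ 81 = 3⁴, so L = 3.

3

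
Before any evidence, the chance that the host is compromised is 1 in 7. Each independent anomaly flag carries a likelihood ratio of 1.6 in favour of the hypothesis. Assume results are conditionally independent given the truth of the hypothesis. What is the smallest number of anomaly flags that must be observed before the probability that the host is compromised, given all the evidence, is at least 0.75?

Prior odds = (1/7)/(6/7) = 1/6.
Likelihood ratio per anomaly flag = 1.6.
Target posterior odds = 0.75/0.25 = 3.
Need (1/6) × 1.6ⁿ ≥ 3, i.e. 1.6ⁿ ≥ 18.
1.6⁶ = 262144/15625 falls short of 18 but 1.6⁷ = 2097152/78125 reaches it, so n = 7.

7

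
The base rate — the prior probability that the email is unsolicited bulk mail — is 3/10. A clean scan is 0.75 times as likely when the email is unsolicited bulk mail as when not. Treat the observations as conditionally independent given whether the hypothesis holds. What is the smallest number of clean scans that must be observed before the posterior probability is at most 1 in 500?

19

Prior odds = 0.3/0.7 = 3/7.
Likelihood ratio per clean scan = 0.75.
Target odds: 0.002 ÷ 0.998 = 1/499.
Need (3/7) × 0.75ⁿ ≤ 1/499, i.e. 0.75ⁿ ≤ 7/1497.
0.75¹⁸ ≈0.00563771 is still above 7/1497 but 0.75¹⁹ ≈0.00422828 is at or below it, so n = 19.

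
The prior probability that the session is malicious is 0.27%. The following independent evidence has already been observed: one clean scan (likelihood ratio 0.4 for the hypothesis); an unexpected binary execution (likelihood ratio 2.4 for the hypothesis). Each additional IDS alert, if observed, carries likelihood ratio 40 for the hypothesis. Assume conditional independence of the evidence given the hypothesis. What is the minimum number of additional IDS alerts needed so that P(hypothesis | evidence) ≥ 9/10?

3

Prior odds = 0.0027/0.9973 = 27/9973.
Combined Bayes factor of the evidence already in hand = 0.4 × 2.4 = 0.96.
Odds after that evidence = (27/9973) × 0.96 = 648/249325.
Target odds = 0.9/0.1 = 9.
Need 40ⁿ ≥ 9 ÷ (648/249325) = 249325/72.
40² = 1600 falls short of 249325/72 but 40³ = 64000 reaches it, so n = 3.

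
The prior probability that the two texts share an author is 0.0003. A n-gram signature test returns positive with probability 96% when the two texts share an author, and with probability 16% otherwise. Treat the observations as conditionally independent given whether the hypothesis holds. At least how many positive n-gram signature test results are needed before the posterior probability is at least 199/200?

Prior odds = 0.0003/0.9997 = 3/9997.
Likelihood ratio of a positive result = 0.96/0.16 = 6.
Target posterior odds = 0.995/0.005 = 199.
Require 6ⁿ ≥ 199 ÷ (3/9997) = 1989403/3.
6⁷ = 279936 falls short of 1989403/3 but 6⁸ = 1679616 reaches it, so n = 8.

8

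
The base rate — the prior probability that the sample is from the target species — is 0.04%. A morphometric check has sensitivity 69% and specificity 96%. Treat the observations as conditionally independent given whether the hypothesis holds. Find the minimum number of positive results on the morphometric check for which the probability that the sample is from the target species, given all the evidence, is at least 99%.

Prior odds = 0.0004/0.9996 = 1/2499.
False-positive rate = 1 − 0.96 = 0.04; likelihood ratio of a positive = 0.69/0.04 = 17.25.
Target posterior odds = 0.99/0.01 = 99.
Require 17.25ⁿ ≥ 99 ÷ (1/2499) = 247401.
17.25⁴ = 22667121/256 falls short of 247401 but 17.25⁵ ≈1.52737e+06 reaches it, so n = 5.

5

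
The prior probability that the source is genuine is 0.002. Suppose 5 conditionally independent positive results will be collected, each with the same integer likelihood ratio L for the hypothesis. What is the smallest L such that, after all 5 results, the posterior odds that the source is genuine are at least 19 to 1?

7

Prior odds = 0.002/0.998 = 1/499.
Target odds = 19.
Need L⁵ ≥ 19 ÷ (1/499) = 9481.
6⁵ = 7776 < 9481 ≤ 16807 = 7⁵, so L = 7.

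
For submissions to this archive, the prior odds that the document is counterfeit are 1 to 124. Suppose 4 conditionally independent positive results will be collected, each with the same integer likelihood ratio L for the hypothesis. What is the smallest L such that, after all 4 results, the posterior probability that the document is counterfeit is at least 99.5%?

Prior odds = 1/124.
Target odds = 0.995/0.005 = 199.
Need L⁴ ≥ 199 ÷ (1/124) = 24676.
12⁴ = 20736 < 24676 ≤ 28561 = 13⁴, so L = 13.

13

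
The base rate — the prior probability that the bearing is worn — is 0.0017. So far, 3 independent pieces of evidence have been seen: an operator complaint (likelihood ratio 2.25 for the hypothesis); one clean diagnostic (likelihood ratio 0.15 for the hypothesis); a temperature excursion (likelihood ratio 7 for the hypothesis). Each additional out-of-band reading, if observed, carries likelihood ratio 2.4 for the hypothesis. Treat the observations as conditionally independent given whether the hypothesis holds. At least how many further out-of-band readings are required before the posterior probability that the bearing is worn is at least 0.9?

Prior odds = 0.0017/0.9983 = 17/9983.
Combined Bayes factor of the evidence already in hand = 2.25 × 0.15 × 7 = 2.3625.
Odds after that evidence = (17/9983) × 2.3625 = 3213/798640.
Target odds = 0.9/0.1 = 9.
Need 2.4ⁿ ≥ 9 ÷ (3213/798640) = 798640/357.
2.4⁸ = 429981696/390625 falls short of 798640/357 but 2.4⁹ ≈2641.81 reaches it, so n = 9.

9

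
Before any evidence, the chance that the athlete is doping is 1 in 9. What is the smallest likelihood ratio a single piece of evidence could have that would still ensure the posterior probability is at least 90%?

72

Prior odds = (1/9)/(8/9) = 0.125.
Target odds = 0.9/0.1 = 9.
Required Bayes factor = 9 ÷ 0.125 = 72.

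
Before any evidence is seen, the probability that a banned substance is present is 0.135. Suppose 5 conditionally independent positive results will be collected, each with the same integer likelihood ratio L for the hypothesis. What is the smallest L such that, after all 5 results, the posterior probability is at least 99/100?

Prior odds = 0.135/0.865 = 27/173.
Target odds = 0.99/0.01 = 99.
Need L⁵ ≥ 99 ÷ (27/173) = 1903/3.
3⁵ = 243 < 1903/3 ≤ 1024 = 4⁵, so L = 4.

4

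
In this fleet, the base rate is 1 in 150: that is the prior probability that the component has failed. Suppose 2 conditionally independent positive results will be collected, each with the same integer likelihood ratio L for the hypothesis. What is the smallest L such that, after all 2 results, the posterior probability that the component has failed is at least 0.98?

86

Prior odds = (1/150)/(149/150) = 1/149.
Target odds = 0.98/0.02 = 49.
Need L² ≥ 49 ÷ (1/149) = 7301.
85² = 7225 < 7301 ≤ 7396 = 86², so L = 86.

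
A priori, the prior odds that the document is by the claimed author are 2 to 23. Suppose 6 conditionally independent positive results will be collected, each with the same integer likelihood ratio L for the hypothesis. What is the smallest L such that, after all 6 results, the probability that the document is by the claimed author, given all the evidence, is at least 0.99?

Prior odds = 2/23.
Target odds = 0.99/0.01 = 99.
Need L⁶ ≥ 99 ÷ (2/23) = 1138.5.
3⁶ = 729 < 1138.5 ≤ 4096 = 4⁶, so L = 4.

4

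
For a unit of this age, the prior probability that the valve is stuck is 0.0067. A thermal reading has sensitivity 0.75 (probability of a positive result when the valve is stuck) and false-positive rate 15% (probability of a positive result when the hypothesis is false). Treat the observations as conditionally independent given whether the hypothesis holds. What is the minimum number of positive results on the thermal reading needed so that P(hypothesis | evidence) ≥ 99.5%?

Prior odds: 0.0067 ÷ 0.9933 = 67/9933.
Likelihood ratio of a positive result = 0.75/0.15 = 5.
Target posterior odds = 0.995/0.005 = 199.
Need (67/9933) × 5ⁿ ≥ 199, i.e. 5ⁿ ≥ 1976667/67.
5⁶ = 15625 falls short of 1976667/67 but 5⁷ = 78125 reaches it, so n = 7.

7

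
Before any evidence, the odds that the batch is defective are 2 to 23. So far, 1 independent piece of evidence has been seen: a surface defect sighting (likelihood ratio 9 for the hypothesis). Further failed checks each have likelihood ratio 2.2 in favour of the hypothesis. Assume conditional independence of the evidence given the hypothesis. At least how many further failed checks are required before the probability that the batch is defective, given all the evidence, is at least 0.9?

Prior odds = 2/23.
Bayes factor of the evidence already in hand = 9.
Odds after that evidence = (2/23) × 9 = 18/23.
Target odds = 0.9/0.1 = 9.
Need 2.2ⁿ ≥ 9 ÷ (18/23) = 11.5.
2.2³ = 10.648 falls short of 11.5 but 2.2⁴ = 23.4256 reaches it, so n = 4.

4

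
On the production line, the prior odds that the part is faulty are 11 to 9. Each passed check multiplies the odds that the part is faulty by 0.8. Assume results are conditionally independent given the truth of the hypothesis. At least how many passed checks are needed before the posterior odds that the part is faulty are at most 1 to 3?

6

Prior odds = 11/9.
Likelihood ratio per passed check = 0.8.
Target odds = 1/3.
Require 0.8ⁿ ≤ 1/3 ÷ (11/9) = 3/11.
0.8⁵ = 0.32768 is still above 3/11 but 0.8⁶ = 4096/15625 is at or below it, so n = 6.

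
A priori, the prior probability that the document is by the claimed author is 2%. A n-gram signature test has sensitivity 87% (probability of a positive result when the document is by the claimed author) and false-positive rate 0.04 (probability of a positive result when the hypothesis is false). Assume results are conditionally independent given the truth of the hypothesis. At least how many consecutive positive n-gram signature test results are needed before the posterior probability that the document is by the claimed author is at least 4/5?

Prior odds = 0.02/0.98 = 1/49.
Likelihood ratio of a positive result = 0.87/0.04 = 21.75.
Target odds: 0.8 ÷ 0.2 = 4.
Require 21.75ⁿ ≥ 4 ÷ (1/49) = 196.
21.75¹ = 21.75 falls short of 196 but 21.75² = 473.0625 reaches it, so n = 2.

2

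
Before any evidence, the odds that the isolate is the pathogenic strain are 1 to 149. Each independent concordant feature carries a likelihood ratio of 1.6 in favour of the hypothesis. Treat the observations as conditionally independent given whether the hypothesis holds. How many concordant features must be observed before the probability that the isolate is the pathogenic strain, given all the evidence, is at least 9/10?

16

Prior odds = 1/149.
Likelihood ratio per concordant feature = 1.6.
Target odds: 0.9 ÷ 0.1 = 9.
Require 1.6ⁿ ≥ 9 ÷ (1/149) = 1341.
1.6¹⁵ ≈1152.92 falls short of 1341 but 1.6¹⁶ ≈1844.67 reaches it, so n = 16.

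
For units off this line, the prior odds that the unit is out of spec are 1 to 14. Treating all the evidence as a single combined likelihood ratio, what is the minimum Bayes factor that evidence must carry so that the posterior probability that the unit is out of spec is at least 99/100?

1386

Prior odds = 1/14.
Target odds = 0.99/0.01 = 99.
Required Bayes factor = 99 ÷ (1/14) = 1386.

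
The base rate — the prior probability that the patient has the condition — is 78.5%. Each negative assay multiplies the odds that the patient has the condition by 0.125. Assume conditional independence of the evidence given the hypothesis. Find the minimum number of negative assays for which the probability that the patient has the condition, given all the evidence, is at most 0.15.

2

Prior odds = 0.785/0.215 = 157/43.
Likelihood ratio per negative assay = 0.125.
Target odds: 0.15 ÷ 0.85 = 3/17.
Require 0.125ⁿ ≤ 3/17 ÷ (157/43) = 129/2669.
0.125¹ = 0.125 is still above 129/2669 but 0.125² = 0.015625 is at or below it, so n = 2.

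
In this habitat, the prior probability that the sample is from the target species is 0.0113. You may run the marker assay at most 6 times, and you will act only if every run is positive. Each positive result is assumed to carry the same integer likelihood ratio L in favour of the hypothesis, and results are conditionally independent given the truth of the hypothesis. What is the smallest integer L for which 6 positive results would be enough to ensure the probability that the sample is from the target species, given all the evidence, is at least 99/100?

5

Prior odds = 0.0113/0.9887 = 113/9887.
Target odds = 0.99/0.01 = 99.
Need L⁶ ≥ 99 ÷ (113/9887) = 978813/113.
4⁶ = 4096 < 978813/113 ≤ 15625 = 5⁶, so L = 5.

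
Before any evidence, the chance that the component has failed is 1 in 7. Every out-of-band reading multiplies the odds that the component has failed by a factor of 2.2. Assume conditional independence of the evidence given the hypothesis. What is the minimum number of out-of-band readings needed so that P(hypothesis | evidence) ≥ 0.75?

4

Prior odds: (1/7) ÷ (6/7) = 1/6.
Likelihood ratio per out-of-band reading = 2.2.
Target odds: 0.75 ÷ 0.25 = 3.
Require 2.2ⁿ ≥ 3 ÷ (1/6) = 18.
2.2³ = 10.648 falls short of 18 but 2.2⁴ = 23.4256 reaches it, so n = 4.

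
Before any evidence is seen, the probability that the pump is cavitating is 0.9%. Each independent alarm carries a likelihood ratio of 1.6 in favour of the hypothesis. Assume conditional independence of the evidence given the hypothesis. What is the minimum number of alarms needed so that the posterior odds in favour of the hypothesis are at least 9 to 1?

Prior odds: 0.009 ÷ 0.991 = 9/991.
Likelihood ratio per alarm = 1.6.
Target odds = 9.
Need (9/991) × 1.6ⁿ ≥ 9, i.e. 1.6ⁿ ≥ 991.
1.6¹⁴ ≈720.576 falls short of 991 but 1.6¹⁵ ≈1152.92 reaches it, so n = 15.

15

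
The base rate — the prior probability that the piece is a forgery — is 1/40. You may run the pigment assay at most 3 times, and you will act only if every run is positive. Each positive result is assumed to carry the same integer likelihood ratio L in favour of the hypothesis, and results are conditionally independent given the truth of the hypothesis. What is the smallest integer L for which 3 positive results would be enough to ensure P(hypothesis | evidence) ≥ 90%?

8

Prior odds = 0.025/0.975 = 1/39.
Target odds = 0.9/0.1 = 9.
Need L³ ≥ 9 ÷ (1/39) = 351.
7³ = 343 < 351 ≤ 512 = 8³, so L = 8.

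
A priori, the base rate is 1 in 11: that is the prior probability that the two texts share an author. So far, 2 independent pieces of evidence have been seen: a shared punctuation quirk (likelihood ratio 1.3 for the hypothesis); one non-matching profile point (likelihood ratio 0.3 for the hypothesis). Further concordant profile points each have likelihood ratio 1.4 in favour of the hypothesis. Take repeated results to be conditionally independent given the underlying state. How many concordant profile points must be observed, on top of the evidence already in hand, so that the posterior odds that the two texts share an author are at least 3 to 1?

Prior odds = (1/11)/(10/11) = 0.1.
Combined Bayes factor of the evidence already in hand = 1.3 × 0.3 = 0.39.
Odds after that evidence = 0.1 × 0.39 = 0.039.
Target odds = 3.
Need 1.4ⁿ ≥ 3 ÷ 0.039 = 1000/13.
1.4¹² ≈56.6939 falls short of 1000/13 but 1.4¹³ ≈79.3715 reaches it, so n = 13.

13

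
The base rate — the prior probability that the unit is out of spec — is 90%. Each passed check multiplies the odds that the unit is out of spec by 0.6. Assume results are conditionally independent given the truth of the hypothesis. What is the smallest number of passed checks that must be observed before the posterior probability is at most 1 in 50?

Prior odds = 0.9/0.1 = 9.
Likelihood ratio per passed check = 0.6.
Target odds: 0.02 ÷ 0.98 = 1/49.
Require 0.6ⁿ ≤ 1/49 ÷ 9 = 1/441.
0.6¹¹ = 177147/48828125 is still above 1/441 but 0.6¹² = 531441/244140625 is at or below it, so n = 12.

12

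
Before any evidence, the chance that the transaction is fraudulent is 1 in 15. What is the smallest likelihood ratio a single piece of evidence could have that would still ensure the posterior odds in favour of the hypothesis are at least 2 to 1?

28

Prior odds = (1/15)/(14/15) = 1/14.
Target odds = 2.
Required Bayes factor = 2 ÷ (1/14) = 28.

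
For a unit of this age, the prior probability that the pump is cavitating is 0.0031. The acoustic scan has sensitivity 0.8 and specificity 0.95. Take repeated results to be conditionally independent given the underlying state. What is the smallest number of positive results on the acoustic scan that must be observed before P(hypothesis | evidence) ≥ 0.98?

4

Prior odds: 0.0031 ÷ 0.9969 = 31/9969.
False-positive rate = 1 − 0.95 = 0.05; likelihood ratio of a positive = 0.8/0.05 = 16.
Target posterior odds = 0.98/0.02 = 49.
Require 16ⁿ ≥ 49 ÷ (31/9969) = 488481/31.
16³ = 4096 falls short of 488481/31 but 16⁴ = 65536 reaches it, so n = 4.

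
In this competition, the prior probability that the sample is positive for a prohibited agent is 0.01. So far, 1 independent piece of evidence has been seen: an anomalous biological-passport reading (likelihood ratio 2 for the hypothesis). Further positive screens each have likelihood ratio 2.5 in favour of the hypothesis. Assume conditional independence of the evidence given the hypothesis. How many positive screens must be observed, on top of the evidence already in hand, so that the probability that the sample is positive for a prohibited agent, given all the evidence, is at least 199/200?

Prior odds = 0.01/0.99 = 1/99.
Bayes factor of the evidence already in hand = 2.
Odds after that evidence = (1/99) × 2 = 2/99.
Target odds = 0.995/0.005 = 199.
Need 2.5ⁿ ≥ 199 ÷ (2/99) = 9850.5.
2.5¹⁰ = 9765625/1024 falls short of 9850.5 but 2.5¹¹ = 48828125/2048 reaches it, so n = 11.

11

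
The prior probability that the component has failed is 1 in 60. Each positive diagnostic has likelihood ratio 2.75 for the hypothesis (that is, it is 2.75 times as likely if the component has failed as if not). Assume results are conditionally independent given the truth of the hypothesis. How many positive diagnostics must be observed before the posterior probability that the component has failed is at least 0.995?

Prior odds: (1/60) ÷ (59/60) = 1/59.
Likelihood ratio per positive diagnostic = 2.75.
Target odds: 0.995 ÷ 0.005 = 199.
Require 2.75ⁿ ≥ 199 ÷ (1/59) = 11741.
2.75⁹ ≈8994.86 falls short of 11741 but 2.75¹⁰ ≈24735.9 reaches it, so n = 10.

10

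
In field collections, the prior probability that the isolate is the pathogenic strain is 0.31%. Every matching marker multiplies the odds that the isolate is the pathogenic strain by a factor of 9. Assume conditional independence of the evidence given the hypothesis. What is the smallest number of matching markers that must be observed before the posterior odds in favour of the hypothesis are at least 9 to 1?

Prior odds = 0.0031/0.9969 = 31/9969.
Likelihood ratio per matching marker = 9.
Target odds = 9.
Need (31/9969) × 9ⁿ ≥ 9, i.e. 9ⁿ ≥ 89721/31.
9³ = 729 falls short of 89721/31 but 9⁴ = 6561 reaches it, so n = 4.

4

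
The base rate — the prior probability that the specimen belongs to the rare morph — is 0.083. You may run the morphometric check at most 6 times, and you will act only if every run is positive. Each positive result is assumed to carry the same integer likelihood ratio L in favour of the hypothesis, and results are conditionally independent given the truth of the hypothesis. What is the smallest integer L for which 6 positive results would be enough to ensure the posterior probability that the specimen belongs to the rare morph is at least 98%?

Prior odds = 0.083/0.917 = 83/917.
Target odds = 0.98/0.02 = 49.
Need L⁶ ≥ 49 ÷ (83/917) = 44933/83.
2⁶ = 64 < 44933/83 ≤ 729 = 3⁶, so L = 3.

3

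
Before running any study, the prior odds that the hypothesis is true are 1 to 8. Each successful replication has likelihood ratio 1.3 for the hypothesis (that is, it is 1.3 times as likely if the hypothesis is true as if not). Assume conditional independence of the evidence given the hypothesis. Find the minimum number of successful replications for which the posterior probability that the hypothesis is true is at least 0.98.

23

Prior odds = 0.125.
Likelihood ratio per successful replication = 1.3.
Target posterior odds = 0.98/0.02 = 49.
Need 0.125 × 1.3ⁿ ≥ 49, i.e. 1.3ⁿ ≥ 392.
1.3²² ≈321.184 falls short of 392 but 1.3²³ ≈417.539 reaches it, so n = 23.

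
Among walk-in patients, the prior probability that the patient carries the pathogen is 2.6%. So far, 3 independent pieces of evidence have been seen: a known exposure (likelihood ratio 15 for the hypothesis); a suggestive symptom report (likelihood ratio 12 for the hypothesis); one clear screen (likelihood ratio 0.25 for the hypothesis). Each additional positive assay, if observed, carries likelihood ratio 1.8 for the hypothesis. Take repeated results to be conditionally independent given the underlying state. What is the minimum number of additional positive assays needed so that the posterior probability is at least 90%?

4

Prior odds = 0.026/0.974 = 13/487.
Combined Bayes factor of the evidence already in hand = 15 × 12 × 0.25 = 45.
Odds after that evidence = (13/487) × 45 = 585/487.
Target odds = 0.9/0.1 = 9.
Need 1.8ⁿ ≥ 9 ÷ (585/487) = 487/65.
1.8³ = 5.832 falls short of 487/65 but 1.8⁴ = 10.4976 reaches it, so n = 4.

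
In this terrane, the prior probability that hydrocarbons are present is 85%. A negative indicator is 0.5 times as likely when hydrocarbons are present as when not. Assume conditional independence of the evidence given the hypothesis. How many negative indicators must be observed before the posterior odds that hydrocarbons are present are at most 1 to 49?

9

Prior odds = 0.85/0.15 = 17/3.
Likelihood ratio per negative indicator = 0.5.
Target odds = 1/49.
Need (17/3) × 0.5ⁿ ≤ 1/49, i.e. 0.5ⁿ ≤ 3/833.
0.5⁸ = 0.00390625 is still above 3/833 but 0.5⁹ = 0.001953125 is at or below it, so n = 9.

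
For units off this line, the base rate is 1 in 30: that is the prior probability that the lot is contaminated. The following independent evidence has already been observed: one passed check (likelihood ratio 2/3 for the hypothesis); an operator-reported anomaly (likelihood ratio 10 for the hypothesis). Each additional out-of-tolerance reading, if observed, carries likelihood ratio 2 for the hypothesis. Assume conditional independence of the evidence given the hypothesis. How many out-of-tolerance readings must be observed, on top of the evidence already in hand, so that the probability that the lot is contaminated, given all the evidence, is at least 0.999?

13

Prior odds = (1/30)/(29/30) = 1/29.
Combined Bayes factor of the evidence already in hand = (2/3) × 10 = 20/3.
Odds after that evidence = (1/29) × 20/3 = 20/87.
Target odds = 0.999/0.001 = 999.
Need 2ⁿ ≥ 999 ÷ (20/87) = 4345.65.
2¹² = 4096 falls short of 4345.65 but 2¹³ = 8192 reaches it, so n = 13.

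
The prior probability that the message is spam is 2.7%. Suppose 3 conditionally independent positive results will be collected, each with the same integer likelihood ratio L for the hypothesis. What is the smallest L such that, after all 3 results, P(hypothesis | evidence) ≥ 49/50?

Prior odds = 0.027/0.973 = 27/973.
Target odds = 0.98/0.02 = 49.
Need L³ ≥ 49 ÷ (27/973) = 47677/27.
12³ = 1728 < 47677/27 ≤ 2197 = 13³, so L = 13.

13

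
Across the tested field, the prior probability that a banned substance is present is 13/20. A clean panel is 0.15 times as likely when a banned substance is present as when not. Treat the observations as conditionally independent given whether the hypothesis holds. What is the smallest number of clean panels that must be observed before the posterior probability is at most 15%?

2

Prior odds: 0.65 ÷ 0.35 = 13/7.
Likelihood ratio per clean panel = 0.15.
Target odds: 0.15 ÷ 0.85 = 3/17.
Require 0.15ⁿ ≤ 3/17 ÷ (13/7) = 21/221.
0.15¹ = 0.15 is still above 21/221 but 0.15² = 0.0225 is at or below it, so n = 2.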